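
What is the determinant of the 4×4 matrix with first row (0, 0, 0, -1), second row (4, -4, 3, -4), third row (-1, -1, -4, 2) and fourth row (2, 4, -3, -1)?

Expand along row 1 (it has 3 zeros):
  − (-1) · M_14   where M_14 = det([4 -4 3; -1 -1 -4; 2 4 -3]) = 114
det = (-1)·(-1)·(114) = 114

114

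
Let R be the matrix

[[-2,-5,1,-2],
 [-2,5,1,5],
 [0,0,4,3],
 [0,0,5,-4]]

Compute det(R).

|R| = 620

R is block upper-triangular with a 2×2 block and a 2×2 block on the diagonal, so its determinant equals the product of the determinants of the diagonal blocks.
det of the 2×2 block = -20
det of the 2×2 block = -31
det = (-20)·(-31) = 620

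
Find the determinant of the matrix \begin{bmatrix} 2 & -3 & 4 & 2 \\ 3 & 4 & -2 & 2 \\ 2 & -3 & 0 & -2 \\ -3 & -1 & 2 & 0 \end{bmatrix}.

32

Expand along row 3 (it has 1 zero):
  + (2) · M_31   where M_31 = det([-3 4 2; 4 -2 2; -1 2 0]) = 16
  − (-3) · M_32   where M_32 = det([2 4 2; 3 -2 2; -3 2 0]) = -32
  − (-2) · M_34   where M_34 = det([2 -3 4; 3 4 -2; -3 -1 2]) = 48
det = (+1)·(2)·(16) + (-1)·(-3)·(-32) + (-1)·(-2)·(48) = 32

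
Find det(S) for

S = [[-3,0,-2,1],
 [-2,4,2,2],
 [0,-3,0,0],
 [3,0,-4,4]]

Expand along row 3 (it has 3 zeros):
  − (-3) · M_32   where M_32 = det([-3 -2 1; -2 2 2; 3 -4 4]) = -74
det = (-1)·(-3)·(-74) = -222

|S| = -222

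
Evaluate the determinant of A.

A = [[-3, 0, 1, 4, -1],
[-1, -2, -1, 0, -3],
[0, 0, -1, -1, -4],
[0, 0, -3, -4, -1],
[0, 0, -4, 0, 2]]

A is block upper-triangular with a 2×2 block and a 3×3 block on the diagonal, so its determinant equals the product of the determinants of the diagonal blocks.
det of the 2×2 block = 6
det of the 3×3 block = 62
det = (6)·(62) = 372

372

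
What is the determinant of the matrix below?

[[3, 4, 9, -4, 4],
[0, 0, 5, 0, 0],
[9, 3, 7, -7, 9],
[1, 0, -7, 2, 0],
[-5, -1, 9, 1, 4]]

Expand along row 2 (it has 4 zeros):
  − (5) · M_23   where M_23 = det([3 4 -4 4; 9 3 -7 9; 1 0 2 0; -5 -1 1 4]) = -554
det = (-1)·(5)·(-554) = 2770

The determinant is 2770.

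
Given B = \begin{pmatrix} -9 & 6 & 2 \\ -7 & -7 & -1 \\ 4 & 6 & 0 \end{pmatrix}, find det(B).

Expand along column 3:
  + 2 · |-7 -7; 4 6| = 2·(-42 − (-28)) = -28
  − (-1) · |-9 6; 4 6| = −(-1)·(-54 − 24) = -78
Sum: (-28) + (-78) = -106

det(B) = -106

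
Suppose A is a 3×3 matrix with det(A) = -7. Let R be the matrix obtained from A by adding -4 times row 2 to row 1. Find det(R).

Adding a multiple of one row to another leaves the determinant unchanged.
det(R) = (1)·(-7) = -7

|R| = -7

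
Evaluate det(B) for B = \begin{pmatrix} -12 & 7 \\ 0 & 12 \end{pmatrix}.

|B| = -144

det(B) = (-12)·12 − 7·0 = -144 − 0 = -144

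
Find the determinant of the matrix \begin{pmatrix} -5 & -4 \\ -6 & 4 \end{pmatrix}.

-44

det = (-5)·4 − (-4)·(-6) = -20 − 24 = -44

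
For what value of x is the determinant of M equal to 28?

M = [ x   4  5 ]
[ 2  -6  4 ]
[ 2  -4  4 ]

-1

Expanding along the row containing x, det(M) is linear in x: det(M) = (-8)·x + (20).
Set (-8)·x + (20) = 28  ⇒  (-8)·x = 8  ⇒  x = -1.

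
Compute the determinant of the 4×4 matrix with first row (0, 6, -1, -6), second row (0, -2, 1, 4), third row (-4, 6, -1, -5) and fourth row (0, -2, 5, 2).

Expand along column 1 (it has 3 zeros):
  + (-4) · M_31   where M_31 = det([6 -1 -6; -2 1 4; -2 5 2]) = -56
det = (+1)·(-4)·(-56) = 224

The determinant is 224.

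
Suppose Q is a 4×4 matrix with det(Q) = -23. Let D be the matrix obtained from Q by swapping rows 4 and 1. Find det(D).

Swapping two rows multiplies the determinant by −1.
det(D) = (-1)·(-23) = 23

The determinant is 23.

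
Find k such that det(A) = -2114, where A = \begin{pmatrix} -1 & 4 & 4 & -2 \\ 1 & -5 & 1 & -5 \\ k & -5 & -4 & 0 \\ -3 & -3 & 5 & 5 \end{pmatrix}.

-5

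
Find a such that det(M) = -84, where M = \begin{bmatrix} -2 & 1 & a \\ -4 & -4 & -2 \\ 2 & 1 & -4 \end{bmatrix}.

-7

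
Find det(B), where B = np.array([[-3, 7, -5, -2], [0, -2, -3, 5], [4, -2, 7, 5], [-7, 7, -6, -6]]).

Expand along row 2 (it has 1 zero):
  + (-2) · M_22   where M_22 = det([-3 -5 -2; 4 7 5; -7 -6 -6]) = 41
  − (-3) · M_23   where M_23 = det([-3 7 -2; 4 -2 5; -7 7 -6]) = -36
  + (5) · M_24   where M_24 = det([-3 7 -5; 4 -2 7; -7 7 -6]) = -134
det = (+1)·(-2)·(41) + (-1)·(-3)·(-36) + (+1)·(5)·(-134) = -860

det(B) = -860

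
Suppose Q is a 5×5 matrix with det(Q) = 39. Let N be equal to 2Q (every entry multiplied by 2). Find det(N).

|N| = 1248

For a 5×5 matrix, det(2Q) = 2^5·det(Q) = 32·det(Q).
det(N) = (32)·(39) = 1248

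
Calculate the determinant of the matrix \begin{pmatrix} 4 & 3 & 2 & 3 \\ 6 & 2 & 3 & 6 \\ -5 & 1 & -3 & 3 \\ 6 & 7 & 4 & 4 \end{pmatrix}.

Expand along row 1:
  + (4) · M_11   where M_11 = det([2 3 6; 1 -3 3; 7 4 4]) = 153
  − (3) · M_12   where M_12 = det([6 3 6; -5 -3 3; 6 4 4]) = -42
  + (2) · M_13   where M_13 = det([6 2 6; -5 1 3; 6 7 4]) = -272
  − (3) · M_14   where M_14 = det([6 2 3; -5 1 -3; 6 7 4]) = 31
det = (+1)·(4)·(153) + (-1)·(3)·(-42) + (+1)·(2)·(-272) + (-1)·(3)·(31) = 101

101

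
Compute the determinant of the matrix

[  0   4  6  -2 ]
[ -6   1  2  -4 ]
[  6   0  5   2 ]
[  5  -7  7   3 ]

The determinant is 194.

Expand along row 1 (it has 1 zero):
  − (4) · M_12   where M_12 = det([-6 2 -4; 6 5 2; 5 7 3]) = -90
  + (6) · M_13   where M_13 = det([-6 1 -4; 6 0 2; 5 -7 3]) = 76
  − (-2) · M_14   where M_14 = det([-6 1 2; 6 0 5; 5 -7 7]) = -311
det = (-1)·(4)·(-90) + (+1)·(6)·(76) + (-1)·(-2)·(-311) = 194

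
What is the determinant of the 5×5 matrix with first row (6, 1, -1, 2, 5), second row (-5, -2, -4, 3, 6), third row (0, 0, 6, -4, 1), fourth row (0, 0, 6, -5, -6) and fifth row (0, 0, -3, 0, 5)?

819

The matrix is block upper-triangular with a 2×2 block and a 3×3 block on the diagonal, so its determinant equals the product of the determinants of the diagonal blocks.
det of the 2×2 block = -7
det of the 3×3 block = -117
det = (-7)·(-117) = 819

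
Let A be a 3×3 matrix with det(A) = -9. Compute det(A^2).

det(A^2) = (det A)^2 = (-9)^2 = 81

81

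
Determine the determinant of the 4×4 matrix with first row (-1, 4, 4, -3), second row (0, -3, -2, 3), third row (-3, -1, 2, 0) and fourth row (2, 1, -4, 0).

Expand along column 4 (it has 2 zeros):
  − (-3) · M_14   where M_14 = det([0 -3 -2; -3 -1 2; 2 1 -4]) = 26
  + (3) · M_24   where M_24 = det([-1 4 4; -3 -1 2; 2 1 -4]) = -38
det = (-1)·(-3)·(26) + (+1)·(3)·(-38) = -36

The determinant is -36.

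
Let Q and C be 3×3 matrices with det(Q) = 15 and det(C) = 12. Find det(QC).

det(QC) = det(Q)·det(C) = (15)·(12) = 180

The determinant is 180.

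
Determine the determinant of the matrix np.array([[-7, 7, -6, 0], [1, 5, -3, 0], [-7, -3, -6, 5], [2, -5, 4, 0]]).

75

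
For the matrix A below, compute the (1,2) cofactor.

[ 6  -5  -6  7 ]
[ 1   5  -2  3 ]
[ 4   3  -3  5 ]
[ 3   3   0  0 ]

3

Delete row 1 and column 2; the remaining 3×3 submatrix is [1 -2 3; 4 -3 5; 3 0 0].
Its determinant is -3.
The cofactor carries sign (−1)^(1+2) = −1, so C_{1,2} = −(-3) = 3.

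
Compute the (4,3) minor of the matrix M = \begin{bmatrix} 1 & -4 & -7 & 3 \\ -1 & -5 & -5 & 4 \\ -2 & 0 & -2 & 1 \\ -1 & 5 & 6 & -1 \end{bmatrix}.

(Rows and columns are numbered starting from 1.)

-7

Delete row 4 and column 3; the remaining 3×3 submatrix is [1 -4 3; -1 -5 4; -2 0 1].
Its determinant is -7.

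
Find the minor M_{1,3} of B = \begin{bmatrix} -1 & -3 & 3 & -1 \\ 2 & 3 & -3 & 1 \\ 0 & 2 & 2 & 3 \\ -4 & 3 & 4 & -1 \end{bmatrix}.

-50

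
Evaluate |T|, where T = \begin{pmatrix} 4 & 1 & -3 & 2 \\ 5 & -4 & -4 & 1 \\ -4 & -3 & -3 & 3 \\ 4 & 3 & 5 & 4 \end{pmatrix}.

det(T) = 1102

Expand along row 1:
  + (4) · M_11   where M_11 = det([-4 -4 1; -3 -3 3; 3 5 4]) = 18
  − (1) · M_12   where M_12 = det([5 -4 1; -4 -3 3; 4 5 4]) = -255
  + (-3) · M_13   where M_13 = det([5 -4 1; -4 -3 3; 4 3 4]) = -217
  − (2) · M_14   where M_14 = det([5 -4 -4; -4 -3 -3; 4 3 5]) = -62
det = (+1)·(4)·(18) + (-1)·(1)·(-255) + (+1)·(-3)·(-217) + (-1)·(2)·(-62) = 1102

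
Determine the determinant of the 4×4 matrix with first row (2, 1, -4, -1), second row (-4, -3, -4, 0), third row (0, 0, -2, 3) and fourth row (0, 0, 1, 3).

The matrix is block upper-triangular with a 2×2 block and a 2×2 block on the diagonal, so its determinant equals the product of the determinants of the diagonal blocks.
det of the 2×2 block = -2
det of the 2×2 block = -9
det = (-2)·(-9) = 18

18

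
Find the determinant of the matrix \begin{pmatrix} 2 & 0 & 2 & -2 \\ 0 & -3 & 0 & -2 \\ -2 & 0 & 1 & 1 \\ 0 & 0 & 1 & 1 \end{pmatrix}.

The determinant is -24.

Expand along column 2 (it has 3 zeros):
  + (-3) · M_22   where M_22 = det([2 2 -2; -2 1 1; 0 1 1]) = 8
det = (+1)·(-3)·(8) = -24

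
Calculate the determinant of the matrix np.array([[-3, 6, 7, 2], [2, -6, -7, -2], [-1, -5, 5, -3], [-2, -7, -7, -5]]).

The determinant is -164.

Expand along row 1:
  + (-3) · M_11   where M_11 = det([-6 -7 -2; -5 5 -3; -7 -7 -5]) = 164
  − (6) · M_12   where M_12 = det([2 -7 -2; -1 5 -3; -2 -7 -5]) = -133
  + (7) · M_13   where M_13 = det([2 -6 -2; -1 -5 -3; -2 -7 -5]) = 8
  − (2) · M_14   where M_14 = det([2 -6 -7; -1 -5 5; -2 -7 -7]) = 263
det = (+1)·(-3)·(164) + (-1)·(6)·(-133) + (+1)·(7)·(8) + (-1)·(2)·(263) = -164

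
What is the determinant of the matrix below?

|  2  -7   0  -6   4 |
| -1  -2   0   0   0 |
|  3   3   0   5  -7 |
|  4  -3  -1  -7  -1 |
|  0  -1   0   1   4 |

-403

Expand along column 3 (it has 4 zeros):
  − (-1) · M_43   where M_43 = det([2 -7 -6 4; -1 -2 0 0; 3 3 5 -7; 0 -1 1 4]) = -403
det = (-1)·(-1)·(-403) = -403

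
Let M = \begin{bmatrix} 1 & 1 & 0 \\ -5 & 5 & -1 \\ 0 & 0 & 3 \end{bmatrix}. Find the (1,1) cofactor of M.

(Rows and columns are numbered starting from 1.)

Delete row 1 and column 1; the remaining 2×2 submatrix is [5 -1; 0 3].
Its determinant is 5·3 − (-1)·0 = 15.
The cofactor carries sign (−1)^(1+1) = +1, so C_{1,1} = +(15) = 15.

The cofactor is 15.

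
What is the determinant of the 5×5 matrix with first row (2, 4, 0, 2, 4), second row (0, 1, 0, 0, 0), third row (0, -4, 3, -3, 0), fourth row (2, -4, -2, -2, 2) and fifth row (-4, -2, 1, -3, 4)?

-408

Expand along row 2 (it has 4 zeros):
  + (1) · M_22   where M_22 = det([2 0 2 4; 0 3 -3 0; 2 -2 -2 2; -4 1 -3 4]) = -408
det = (+1)·(1)·(-408) = -408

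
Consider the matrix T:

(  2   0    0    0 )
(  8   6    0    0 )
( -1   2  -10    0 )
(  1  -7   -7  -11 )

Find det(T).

T is lower triangular, so det(T) is the product of the diagonal entries:
det = (2) · (6) · (-10) · (-11) = 1320

1320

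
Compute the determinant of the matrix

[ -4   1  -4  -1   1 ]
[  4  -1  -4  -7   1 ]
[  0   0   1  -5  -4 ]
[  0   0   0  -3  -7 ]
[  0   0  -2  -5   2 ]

0

The matrix is block upper-triangular with a 2×2 block and a 3×3 block on the diagonal, so its determinant equals the product of the determinants of the diagonal blocks.
det of the 2×2 block = 0
det of the 3×3 block = -87
det = (0)·(-87) = 0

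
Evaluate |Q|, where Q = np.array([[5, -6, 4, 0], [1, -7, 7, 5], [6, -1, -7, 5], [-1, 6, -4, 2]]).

Expand along row 1 (it has 1 zero):
  + (5) · M_11   where M_11 = det([-7 7 5; -1 -7 5; 6 -4 2]) = 412
  − (-6) · M_12   where M_12 = det([1 7 5; 6 -7 5; -1 -4 2]) = -268
  + (4) · M_13   where M_13 = det([1 -7 5; 6 -1 5; -1 6 2]) = 262
det = (+1)·(5)·(412) + (-1)·(-6)·(-268) + (+1)·(4)·(262) = 1500

The determinant is 1500.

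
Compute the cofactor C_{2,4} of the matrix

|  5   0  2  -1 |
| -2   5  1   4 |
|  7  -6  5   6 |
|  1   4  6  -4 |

Delete row 2 and column 4; the remaining 3×3 submatrix is [5 0 2; 7 -6 5; 1 4 6].
Its determinant is -212.
The cofactor carries sign (−1)^(2+4) = +1, so C_{2,4} = +(-212) = -212.

-212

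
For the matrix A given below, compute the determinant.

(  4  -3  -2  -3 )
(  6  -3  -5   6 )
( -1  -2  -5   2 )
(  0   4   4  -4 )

612

Expand along row 4 (it has 1 zero):
  + (4) · M_42   where M_42 = det([4 -2 -3; 6 -5 6; -1 -5 2]) = 221
  − (4) · M_43   where M_43 = det([4 -3 -3; 6 -3 6; -1 -2 2]) = 123
  + (-4) · M_44   where M_44 = det([4 -3 -2; 6 -3 -5; -1 -2 -5]) = -55
det = (+1)·(4)·(221) + (-1)·(4)·(123) + (+1)·(-4)·(-55) = 612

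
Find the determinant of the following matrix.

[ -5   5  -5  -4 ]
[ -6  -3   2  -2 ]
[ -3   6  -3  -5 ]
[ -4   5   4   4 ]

1568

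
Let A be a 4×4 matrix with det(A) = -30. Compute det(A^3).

-27000

det(A^3) = (det A)^3 = (-30)^3 = -27000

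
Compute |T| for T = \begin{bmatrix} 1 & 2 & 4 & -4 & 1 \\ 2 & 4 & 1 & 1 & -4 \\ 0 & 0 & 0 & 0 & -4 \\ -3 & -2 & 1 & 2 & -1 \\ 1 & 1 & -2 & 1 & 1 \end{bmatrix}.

det(T) = 116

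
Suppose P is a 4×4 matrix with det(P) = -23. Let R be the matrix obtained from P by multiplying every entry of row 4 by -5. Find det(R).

det(R) = 115

Scaling one row by -5 multiplies the determinant by -5.
det(R) = (-5)·(-23) = 115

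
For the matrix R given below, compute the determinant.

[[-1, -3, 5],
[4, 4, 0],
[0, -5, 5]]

det(R) = -60

Expand along column 1:
  + (-1) · |4 0; -5 5| = (-1)·(20 − 0) = -20
  − 4 · |-3 5; -5 5| = −4·(-15 − (-25)) = -40
Sum: (-20) + (-40) = -60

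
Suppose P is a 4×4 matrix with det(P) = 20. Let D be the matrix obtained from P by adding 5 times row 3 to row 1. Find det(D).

|D| = 20

Adding a multiple of one row to another leaves the determinant unchanged.
det(D) = (1)·(20) = 20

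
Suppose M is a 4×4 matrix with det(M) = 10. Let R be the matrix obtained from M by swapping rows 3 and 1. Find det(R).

-10

Swapping two rows multiplies the determinant by −1.
det(R) = (-1)·(10) = -10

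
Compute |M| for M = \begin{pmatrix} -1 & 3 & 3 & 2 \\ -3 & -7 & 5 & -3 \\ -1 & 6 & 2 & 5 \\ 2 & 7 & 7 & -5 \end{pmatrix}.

det(M) = 28

Expand along row 1:
  + (-1) · M_11   where M_11 = det([-7 5 -3; 6 2 5; 7 7 -5]) = 556
  − (3) · M_12   where M_12 = det([-3 5 -3; -1 2 5; 2 7 -5]) = 193
  + (3) · M_13   where M_13 = det([-3 -7 -3; -1 6 5; 2 7 -5]) = 217
  − (2) · M_14   where M_14 = det([-3 -7 5; -1 6 2; 2 7 7]) = -256
det = (+1)·(-1)·(556) + (-1)·(3)·(193) + (+1)·(3)·(217) + (-1)·(2)·(-256) = 28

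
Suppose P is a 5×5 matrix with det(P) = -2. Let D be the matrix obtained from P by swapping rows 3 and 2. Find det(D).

Swapping two rows multiplies the determinant by −1.
det(D) = (-1)·(-2) = 2

|D| = 2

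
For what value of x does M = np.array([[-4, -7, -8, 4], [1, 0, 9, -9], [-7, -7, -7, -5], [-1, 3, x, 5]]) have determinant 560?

x = -5

Expanding along the row containing x, det(M) is linear in x: det(M) = (252)·x + (1820).
Set (252)·x + (1820) = 560  ⇒  (252)·x = -1260  ⇒  x = -5.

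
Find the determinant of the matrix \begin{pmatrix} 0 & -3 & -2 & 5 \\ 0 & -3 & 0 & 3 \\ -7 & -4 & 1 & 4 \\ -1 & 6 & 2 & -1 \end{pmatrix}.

The determinant is 288.

Expand along row 2 (it has 2 zeros):
  + (-3) · M_22   where M_22 = det([0 -2 5; -7 1 4; -1 2 -1]) = -43
  + (3) · M_24   where M_24 = det([0 -3 -2; -7 -4 1; -1 6 2]) = 53
det = (+1)·(-3)·(-43) + (+1)·(3)·(53) = 288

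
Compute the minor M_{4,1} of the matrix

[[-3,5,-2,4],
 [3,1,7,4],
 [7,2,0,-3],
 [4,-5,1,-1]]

The minor is -183.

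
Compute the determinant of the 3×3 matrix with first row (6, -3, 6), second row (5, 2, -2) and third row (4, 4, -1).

117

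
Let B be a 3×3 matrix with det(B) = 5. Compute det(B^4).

625

det(B^4) = (det B)^4 = (5)^4 = 625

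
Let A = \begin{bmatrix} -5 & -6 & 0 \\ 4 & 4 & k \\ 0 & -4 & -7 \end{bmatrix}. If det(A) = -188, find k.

Expanding along the row containing k, det(A) is linear in k: det(A) = (-20)·k + (-28).
Set (-20)·k + (-28) = -188  ⇒  (-20)·k = -160  ⇒  k = 8.

k = 8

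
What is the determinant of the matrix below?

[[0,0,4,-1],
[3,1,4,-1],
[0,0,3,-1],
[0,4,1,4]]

Expand along column 1 (it has 3 zeros):
  − (3) · M_21   where M_21 = det([0 4 -1; 0 3 -1; 4 1 4]) = -4
det = (-1)·(3)·(-4) = 12

12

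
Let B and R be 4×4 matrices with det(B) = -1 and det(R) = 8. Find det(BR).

-8

det(BR) = det(B)·det(R) = (-1)·(8) = -8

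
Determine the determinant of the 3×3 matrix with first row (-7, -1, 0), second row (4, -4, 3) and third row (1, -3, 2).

Expand along column 3:
  − 3 · |-7 -1; 1 -3| = −3·(21 − (-1)) = -66
  + 2 · |-7 -1; 4 -4| = 2·(28 − (-4)) = 64
Sum: (-66) + (64) = -2

The determinant is -2.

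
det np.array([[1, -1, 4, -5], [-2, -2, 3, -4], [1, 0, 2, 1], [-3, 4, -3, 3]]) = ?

Expand along row 3 (it has 1 zero):
  + (1) · M_31   where M_31 = det([-1 4 -5; -2 3 -4; 4 -3 3]) = -7
  + (2) · M_33   where M_33 = det([1 -1 -5; -2 -2 -4; -3 4 3]) = 62
  − (1) · M_34   where M_34 = det([1 -1 4; -2 -2 3; -3 4 -3]) = -47
det = (+1)·(1)·(-7) + (+1)·(2)·(62) + (-1)·(1)·(-47) = 164

164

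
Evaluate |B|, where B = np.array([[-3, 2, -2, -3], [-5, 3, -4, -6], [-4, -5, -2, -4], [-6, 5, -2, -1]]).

Expand along row 1:
  + (-3) · M_11   where M_11 = det([3 -4 -6; -5 -2 -4; 5 -2 -1]) = -38
  − (2) · M_12   where M_12 = det([-5 -4 -6; -4 -2 -4; -6 -2 -1]) = -26
  + (-2) · M_13   where M_13 = det([-5 3 -6; -4 -5 -4; -6 5 -1]) = 235
  − (-3) · M_14   where M_14 = det([-5 3 -4; -4 -5 -2; -6 5 -2]) = 112
det = (+1)·(-3)·(-38) + (-1)·(2)·(-26) + (+1)·(-2)·(235) + (-1)·(-3)·(112) = 32

det(B) = 32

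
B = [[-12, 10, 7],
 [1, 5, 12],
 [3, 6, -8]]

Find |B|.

Expand along row 1:
  + (-12) · |5 12; 6 -8| = (-12)·(-40 − 72) = 1344
  − 10 · |1 12; 3 -8| = −10·(-8 − 36) = 440
  + 7 · |1 5; 3 6| = 7·(6 − 15) = -63
Sum: (1344) + (440) + (-63) = 1721

The determinant is 1721.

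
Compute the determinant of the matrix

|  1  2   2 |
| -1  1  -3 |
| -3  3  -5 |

Expand along row 1:
  + 1 · |1 -3; 3 -5| = 1·(-5 − (-9)) = 4
  − 2 · |-1 -3; -3 -5| = −2·(5 − 9) = 8
  + 2 · |-1 1; -3 3| = 2·(-3 − (-3)) = 0
Sum: (4) + (8) + (0) = 12

12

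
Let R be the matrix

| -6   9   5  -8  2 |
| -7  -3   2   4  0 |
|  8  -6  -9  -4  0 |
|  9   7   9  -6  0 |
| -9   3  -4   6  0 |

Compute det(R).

|R| = 560

Expand along column 5 (it has 4 zeros):
  + (2) · M_15   where M_15 = det([-7 -3 2 4; 8 -6 -9 -4; 9 7 9 -6; -9 3 -4 6]) = 280
det = (+1)·(2)·(280) = 560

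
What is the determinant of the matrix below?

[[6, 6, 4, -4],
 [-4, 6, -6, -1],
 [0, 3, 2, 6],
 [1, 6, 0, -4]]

Expand along row 3 (it has 1 zero):
  − (3) · M_32   where M_32 = det([6 4 -4; -4 -6 -1; 1 0 -4]) = 52
  + (2) · M_33   where M_33 = det([6 6 -4; -4 6 -1; 1 6 -4]) = -90
  − (6) · M_34   where M_34 = det([6 6 4; -4 6 -6; 1 6 0]) = 60
det = (-1)·(3)·(52) + (+1)·(2)·(-90) + (-1)·(6)·(60) = -696

-696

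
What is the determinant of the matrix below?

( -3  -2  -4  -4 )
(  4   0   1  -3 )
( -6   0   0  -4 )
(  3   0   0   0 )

-24

Expand along row 4 (it has 3 zeros):
  − (3) · M_41   where M_41 = det([-2 -4 -4; 0 1 -3; 0 0 -4]) = 8
det = (-1)·(3)·(8) = -24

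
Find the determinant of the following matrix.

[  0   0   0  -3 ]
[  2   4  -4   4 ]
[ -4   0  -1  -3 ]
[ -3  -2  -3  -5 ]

The determinant is -216.

Expand along row 1 (it has 3 zeros):
  − (-3) · M_14   where M_14 = det([2 4 -4; -4 0 -1; -3 -2 -3]) = -72
det = (-1)·(-3)·(-72) = -216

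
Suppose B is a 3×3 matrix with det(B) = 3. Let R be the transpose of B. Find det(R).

det(Bᵀ) = det(B).
det(R) = (1)·(3) = 3

3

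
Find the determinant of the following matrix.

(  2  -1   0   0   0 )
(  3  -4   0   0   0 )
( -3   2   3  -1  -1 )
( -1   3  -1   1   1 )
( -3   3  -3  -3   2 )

The matrix is block lower-triangular with a 2×2 block and a 3×3 block on the diagonal, so its determinant equals the product of the determinants of the diagonal blocks.
det of the 2×2 block = -5
det of the 3×3 block = 10
det = (-5)·(10) = -50

The determinant is -50.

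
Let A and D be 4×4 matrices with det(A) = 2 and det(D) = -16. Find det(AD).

det(AD) = -32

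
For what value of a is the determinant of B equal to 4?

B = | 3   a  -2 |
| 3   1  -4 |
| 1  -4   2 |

a = -2

Expanding along the column containing a, det(B) is linear in a: det(B) = (-10)·a + (-16).
Set (-10)·a + (-16) = 4  ⇒  (-10)·a = 20  ⇒  a = -2.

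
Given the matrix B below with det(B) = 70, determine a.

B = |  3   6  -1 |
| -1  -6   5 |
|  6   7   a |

Expanding along the row containing a, det(B) is linear in a: det(B) = (-12)·a + (46).
Set (-12)·a + (46) = 70  ⇒  (-12)·a = 24  ⇒  a = -2.

a = -2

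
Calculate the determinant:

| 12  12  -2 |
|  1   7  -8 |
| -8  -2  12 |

Expand along row 1:
  + 12 · |7 -8; -2 12| = 12·(84 − 16) = 816
  − 12 · |1 -8; -8 12| = −12·(12 − 64) = 624
  + (-2) · |1 7; -8 -2| = (-2)·(-2 − (-56)) = -108
Sum: (816) + (624) + (-108) = 1332

1332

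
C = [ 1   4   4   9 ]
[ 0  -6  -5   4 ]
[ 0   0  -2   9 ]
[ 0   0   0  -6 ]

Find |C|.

C is upper triangular, so det(C) is the product of the diagonal entries:
det = (1) · (-6) · (-2) · (-6) = -72

-72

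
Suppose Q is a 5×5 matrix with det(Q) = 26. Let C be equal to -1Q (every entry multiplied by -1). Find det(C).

-26

For a 5×5 matrix, det(-1Q) = (-1)^5·det(Q) = -1·det(Q).
det(C) = (-1)·(26) = -26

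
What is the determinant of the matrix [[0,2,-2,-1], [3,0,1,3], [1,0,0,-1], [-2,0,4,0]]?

Expand along column 2 (it has 3 zeros):
  − (2) · M_12   where M_12 = det([3 1 3; 1 0 -1; -2 4 0]) = 26
det = (-1)·(2)·(26) = -52

The determinant is -52.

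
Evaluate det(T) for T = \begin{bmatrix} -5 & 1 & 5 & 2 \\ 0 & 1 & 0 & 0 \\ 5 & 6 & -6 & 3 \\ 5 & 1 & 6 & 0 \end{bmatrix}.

285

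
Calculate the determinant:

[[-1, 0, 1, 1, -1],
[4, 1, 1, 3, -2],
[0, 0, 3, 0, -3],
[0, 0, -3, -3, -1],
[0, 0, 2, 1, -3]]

-21

The matrix is block upper-triangular with a 2×2 block and a 3×3 block on the diagonal, so its determinant equals the product of the determinants of the diagonal blocks.
det of the 2×2 block = -1
det of the 3×3 block = 21
det = (-1)·(21) = -21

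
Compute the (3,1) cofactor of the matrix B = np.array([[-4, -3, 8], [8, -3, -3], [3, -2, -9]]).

Delete row 3 and column 1; the remaining 2×2 submatrix is [-3 8; -3 -3].
Its determinant is (-3)·(-3) − 8·(-3) = 33.
The cofactor carries sign (−1)^(3+1) = +1, so C_{3,1} = +(33) = 33.

The cofactor is 33.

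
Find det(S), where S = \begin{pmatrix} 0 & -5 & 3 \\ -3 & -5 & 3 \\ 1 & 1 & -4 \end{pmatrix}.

51

Expand along row 1:
  − (-5) · |-3 3; 1 -4| = −(-5)·(12 − 3) = 45
  + 3 · |-3 -5; 1 1| = 3·(-3 − (-5)) = 6
Sum: (45) + (6) = 51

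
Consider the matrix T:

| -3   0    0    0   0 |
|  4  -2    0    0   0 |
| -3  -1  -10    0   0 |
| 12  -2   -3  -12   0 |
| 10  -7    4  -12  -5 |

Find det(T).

The determinant is -3600.

T is lower triangular, so det(T) is the product of the diagonal entries:
det = (-3) · (-2) · (-10) · (-12) · (-5) = -3600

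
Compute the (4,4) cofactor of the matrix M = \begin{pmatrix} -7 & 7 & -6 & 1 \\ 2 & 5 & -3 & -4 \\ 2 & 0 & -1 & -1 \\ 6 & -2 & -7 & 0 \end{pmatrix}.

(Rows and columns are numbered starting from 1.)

67

Delete row 4 and column 4; the remaining 3×3 submatrix is [-7 7 -6; 2 5 -3; 2 0 -1].
Its determinant is 67.
The cofactor carries sign (−1)^(4+4) = +1, so C_{4,4} = +(67) = 67.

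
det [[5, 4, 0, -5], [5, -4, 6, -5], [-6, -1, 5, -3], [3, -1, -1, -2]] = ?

Expand along row 1 (it has 1 zero):
  + (5) · M_11   where M_11 = det([-4 6 -5; -1 5 -3; -1 -1 -2]) = 28
  − (4) · M_12   where M_12 = det([5 6 -5; -6 5 -3; 3 -1 -2]) = -146
  − (-5) · M_14   where M_14 = det([5 -4 6; -6 -1 5; 3 -1 -1]) = 48
det = (+1)·(5)·(28) + (-1)·(4)·(-146) + (-1)·(-5)·(48) = 964

964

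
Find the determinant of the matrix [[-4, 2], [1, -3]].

det = (-4)·(-3) − 2·1 = 12 − 2 = 10

The determinant is 10.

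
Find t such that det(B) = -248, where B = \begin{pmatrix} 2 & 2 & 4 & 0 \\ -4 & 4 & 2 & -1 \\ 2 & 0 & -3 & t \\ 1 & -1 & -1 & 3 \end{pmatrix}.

t = -6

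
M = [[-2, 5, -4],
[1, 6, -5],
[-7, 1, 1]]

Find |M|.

Expand along column 1:
  + (-2) · |6 -5; 1 1| = (-2)·(6 − (-5)) = -22
  − 1 · |5 -4; 1 1| = −1·(5 − (-4)) = -9
  + (-7) · |5 -4; 6 -5| = (-7)·(-25 − (-24)) = 7
Sum: (-22) + (-9) + (7) = -24

-24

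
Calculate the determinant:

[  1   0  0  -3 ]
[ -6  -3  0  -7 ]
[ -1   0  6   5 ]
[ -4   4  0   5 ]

Expand along column 3 (it has 3 zeros):
  + (6) · M_33   where M_33 = det([1 0 -3; -6 -3 -7; -4 4 5]) = 121
det = (+1)·(6)·(121) = 726

726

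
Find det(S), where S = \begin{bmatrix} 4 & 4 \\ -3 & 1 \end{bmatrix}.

det(S) = 4·1 − 4·(-3) = 4 − (-12) = 16

The determinant is 16.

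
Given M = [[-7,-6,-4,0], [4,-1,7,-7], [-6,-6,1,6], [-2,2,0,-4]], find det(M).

The determinant is -2238.

Expand along row 1 (it has 1 zero):
  + (-7) · M_11   where M_11 = det([-1 7 -7; -6 1 6; 2 0 -4]) = -66
  − (-6) · M_12   where M_12 = det([4 7 -7; -6 1 6; -2 0 -4]) = -282
  + (-4) · M_13   where M_13 = det([4 -1 -7; -6 -6 6; -2 2 -4]) = 252
det = (+1)·(-7)·(-66) + (-1)·(-6)·(-282) + (+1)·(-4)·(252) = -2238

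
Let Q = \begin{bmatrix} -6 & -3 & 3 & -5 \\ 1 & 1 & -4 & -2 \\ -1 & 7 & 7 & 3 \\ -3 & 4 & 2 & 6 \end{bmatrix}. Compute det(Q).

Expand along row 1:
  + (-6) · M_11   where M_11 = det([1 -4 -2; 7 7 3; 4 2 6]) = 184
  − (-3) · M_12   where M_12 = det([1 -4 -2; -1 7 3; -3 2 6]) = 10
  + (3) · M_13   where M_13 = det([1 1 -2; -1 7 3; -3 4 6]) = -7
  − (-5) · M_14   where M_14 = det([1 1 -4; -1 7 7; -3 4 2]) = -101
det = (+1)·(-6)·(184) + (-1)·(-3)·(10) + (+1)·(3)·(-7) + (-1)·(-5)·(-101) = -1600

The determinant is -1600.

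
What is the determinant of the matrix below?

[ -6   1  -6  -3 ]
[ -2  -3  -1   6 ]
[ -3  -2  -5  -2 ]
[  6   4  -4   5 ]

Expand along row 1:
  + (-6) · M_11   where M_11 = det([-3 -1 6; -2 -5 -2; 4 -4 5]) = 265
  − (1) · M_12   where M_12 = det([-2 -1 6; -3 -5 -2; 6 -4 5]) = 315
  + (-6) · M_13   where M_13 = det([-2 -3 6; -3 -2 -2; 6 4 5]) = -5
  − (-3) · M_14   where M_14 = det([-2 -3 -1; -3 -2 -5; 6 4 -4]) = 70
det = (+1)·(-6)·(265) + (-1)·(1)·(315) + (+1)·(-6)·(-5) + (-1)·(-3)·(70) = -1665

-1665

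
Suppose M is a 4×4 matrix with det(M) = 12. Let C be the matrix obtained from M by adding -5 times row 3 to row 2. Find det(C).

The determinant is 12.

Adding a multiple of one row to another leaves the determinant unchanged.
det(C) = (1)·(12) = 12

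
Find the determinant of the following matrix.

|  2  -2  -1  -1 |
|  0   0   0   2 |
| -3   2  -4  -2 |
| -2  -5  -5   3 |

The determinant is -130.

Expand along row 2 (it has 3 zeros):
  + (2) · M_24   where M_24 = det([2 -2 -1; -3 2 -4; -2 -5 -5]) = -65
det = (+1)·(2)·(-65) = -130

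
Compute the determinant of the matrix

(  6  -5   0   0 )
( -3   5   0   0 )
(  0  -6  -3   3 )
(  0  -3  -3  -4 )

The determinant is 315.

The matrix is block lower-triangular with a 2×2 block and a 2×2 block on the diagonal, so its determinant equals the product of the determinants of the diagonal blocks.
det of the 2×2 block = 15
det of the 2×2 block = 21
det = (15)·(21) = 315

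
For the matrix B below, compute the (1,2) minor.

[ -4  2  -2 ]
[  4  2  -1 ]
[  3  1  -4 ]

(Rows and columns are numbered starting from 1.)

-13

Delete row 1 and column 2; the remaining 2×2 submatrix is [4 -1; 3 -4].
Its determinant is 4·(-4) − (-1)·3 = -13.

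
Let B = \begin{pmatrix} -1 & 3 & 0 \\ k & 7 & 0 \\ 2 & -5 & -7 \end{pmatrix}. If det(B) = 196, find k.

k = 7

Expanding along the column containing k, det(B) is linear in k: det(B) = (21)·k + (49).
Set (21)·k + (49) = 196  ⇒  (21)·k = 147  ⇒  k = 7.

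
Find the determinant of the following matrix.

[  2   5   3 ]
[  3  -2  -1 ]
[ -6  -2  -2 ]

The determinant is 10.

Expand along column 1:
  + 2 · |-2 -1; -2 -2| = 2·(4 − 2) = 4
  − 3 · |5 3; -2 -2| = −3·(-10 − (-6)) = 12
  + (-6) · |5 3; -2 -1| = (-6)·(-5 − (-6)) = -6
Sum: (4) + (12) + (-6) = 10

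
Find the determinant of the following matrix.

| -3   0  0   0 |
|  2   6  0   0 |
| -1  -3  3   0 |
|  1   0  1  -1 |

The determinant is 54.

The matrix is lower triangular, so the determinant is the product of the diagonal entries:
det = (-3) · (6) · (3) · (-1) = 54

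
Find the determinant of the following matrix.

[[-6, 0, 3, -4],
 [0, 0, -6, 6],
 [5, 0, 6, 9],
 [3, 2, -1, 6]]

Expand along column 2 (it has 3 zeros):
  + (2) · M_42   where M_42 = det([-6 3 -4; 0 -6 6; 5 6 9]) = 510
det = (+1)·(2)·(510) = 1020

1020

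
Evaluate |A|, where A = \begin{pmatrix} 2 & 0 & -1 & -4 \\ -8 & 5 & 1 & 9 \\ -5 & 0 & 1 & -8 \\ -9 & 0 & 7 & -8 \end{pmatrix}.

|A| = 840

Expand along column 2 (it has 3 zeros):
  + (5) · M_22   where M_22 = det([2 -1 -4; -5 1 -8; -9 7 -8]) = 168
det = (+1)·(5)·(168) = 840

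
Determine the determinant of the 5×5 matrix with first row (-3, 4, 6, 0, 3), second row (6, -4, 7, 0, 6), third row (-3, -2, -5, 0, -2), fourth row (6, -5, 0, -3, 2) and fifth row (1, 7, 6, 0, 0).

Expand along column 4 (it has 4 zeros):
  + (-3) · M_44   where M_44 = det([-3 4 6 3; 6 -4 7 6; -3 -2 -5 -2; 1 7 6 0]) = 113
det = (+1)·(-3)·(113) = -339

-339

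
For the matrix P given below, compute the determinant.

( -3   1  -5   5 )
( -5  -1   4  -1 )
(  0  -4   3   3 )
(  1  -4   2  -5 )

Expand along row 3 (it has 1 zero):
  − (-4) · M_32   where M_32 = det([-3 -5 5; -5 4 -1; 1 2 -5]) = 114
  + (3) · M_33   where M_33 = det([-3 1 5; -5 -1 -1; 1 -4 -5]) = 76
  − (3) · M_34   where M_34 = det([-3 1 -5; -5 -1 4; 1 -4 2]) = -133
det = (-1)·(-4)·(114) + (+1)·(3)·(76) + (-1)·(3)·(-133) = 1083

1083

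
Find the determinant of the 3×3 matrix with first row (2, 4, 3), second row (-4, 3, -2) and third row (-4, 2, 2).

The determinant is 96.

Expand along row 1:
  + 2 · |3 -2; 2 2| = 2·(6 − (-4)) = 20
  − 4 · |-4 -2; -4 2| = −4·(-8 − 8) = 64
  + 3 · |-4 3; -4 2| = 3·(-8 − (-12)) = 12
Sum: (20) + (64) + (12) = 96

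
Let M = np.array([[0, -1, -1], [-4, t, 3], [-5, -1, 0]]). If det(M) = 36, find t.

Expanding along the row containing t, det(M) is linear in t: det(M) = (-5)·t + (11).
Set (-5)·t + (11) = 36  ⇒  (-5)·t = 25  ⇒  t = -5.

t = -5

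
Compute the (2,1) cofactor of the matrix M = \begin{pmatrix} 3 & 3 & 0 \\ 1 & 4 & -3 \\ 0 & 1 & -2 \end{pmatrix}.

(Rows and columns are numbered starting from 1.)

6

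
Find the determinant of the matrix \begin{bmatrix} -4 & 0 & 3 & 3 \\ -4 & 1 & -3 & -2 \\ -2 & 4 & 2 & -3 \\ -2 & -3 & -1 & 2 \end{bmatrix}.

The determinant is 150.

Expand along row 1 (it has 1 zero):
  + (-4) · M_11   where M_11 = det([1 -3 -2; 4 2 -3; -3 -1 2]) = -6
  + (3) · M_13   where M_13 = det([-4 1 -2; -2 4 -3; -2 -3 2]) = -14
  − (3) · M_14   where M_14 = det([-4 1 -3; -2 4 2; -2 -3 -1]) = -56
det = (+1)·(-4)·(-6) + (+1)·(3)·(-14) + (-1)·(3)·(-56) = 150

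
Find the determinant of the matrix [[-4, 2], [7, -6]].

The determinant is 10.

det = (-4)·(-6) − 2·7 = 24 − 14 = 10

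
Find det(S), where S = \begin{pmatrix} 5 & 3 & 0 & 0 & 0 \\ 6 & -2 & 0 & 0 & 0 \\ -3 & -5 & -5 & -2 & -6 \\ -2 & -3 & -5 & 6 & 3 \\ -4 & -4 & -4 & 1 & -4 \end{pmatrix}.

S is block lower-triangular with a 2×2 block and a 3×3 block on the diagonal, so its determinant equals the product of the determinants of the diagonal blocks.
det of the 2×2 block = -28
det of the 3×3 block = 85
det = (-28)·(85) = -2380

det(S) = -2380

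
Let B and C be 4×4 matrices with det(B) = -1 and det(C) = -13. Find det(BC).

det(BC) = det(B)·det(C) = (-1)·(-13) = 13

The determinant is 13.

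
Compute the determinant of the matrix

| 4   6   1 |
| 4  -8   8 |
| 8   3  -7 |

756

Expand along column 1:
  + 4 · |-8 8; 3 -7| = 4·(56 − 24) = 128
  − 4 · |6 1; 3 -7| = −4·(-42 − 3) = 180
  + 8 · |6 1; -8 8| = 8·(48 − (-8)) = 448
Sum: (128) + (180) + (448) = 756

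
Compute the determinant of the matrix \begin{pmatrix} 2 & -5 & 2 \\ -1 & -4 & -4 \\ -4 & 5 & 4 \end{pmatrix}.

Expand along column 1:
  + 2 · |-4 -4; 5 4| = 2·(-16 − (-20)) = 8
  − (-1) · |-5 2; 5 4| = −(-1)·(-20 − 10) = -30
  + (-4) · |-5 2; -4 -4| = (-4)·(20 − (-8)) = -112
Sum: (8) + (-30) + (-112) = -134

-134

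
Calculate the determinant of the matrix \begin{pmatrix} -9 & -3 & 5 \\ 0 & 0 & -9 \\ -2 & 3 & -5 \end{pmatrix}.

Expand along row 2:
  − (-9) · |-9 -3; -2 3| = −(-9)·(-27 − 6) = -297

-297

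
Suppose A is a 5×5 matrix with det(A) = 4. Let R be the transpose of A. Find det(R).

det(Aᵀ) = det(A).
det(R) = (1)·(4) = 4

det(R) = 4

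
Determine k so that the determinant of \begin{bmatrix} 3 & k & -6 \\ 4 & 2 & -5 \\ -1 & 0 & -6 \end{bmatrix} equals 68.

Expanding along the column containing k, det(A) is linear in k: det(A) = (29)·k + (-48).
Set (29)·k + (-48) = 68  ⇒  (29)·k = 116  ⇒  k = 4.

k = 4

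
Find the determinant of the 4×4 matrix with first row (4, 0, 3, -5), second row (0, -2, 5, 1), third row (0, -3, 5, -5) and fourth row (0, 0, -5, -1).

240

Expand along column 1 (it has 3 zeros):
  + (4) · M_11   where M_11 = det([-2 5 1; -3 5 -5; 0 -5 -1]) = 60
det = (+1)·(4)·(60) = 240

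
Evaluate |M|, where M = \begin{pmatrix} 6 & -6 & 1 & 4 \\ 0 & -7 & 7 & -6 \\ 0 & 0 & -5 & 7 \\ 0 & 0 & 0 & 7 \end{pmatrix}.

M is upper triangular, so det(M) is the product of the diagonal entries:
det = (6) · (-7) · (-5) · (7) = 1470

|M| = 1470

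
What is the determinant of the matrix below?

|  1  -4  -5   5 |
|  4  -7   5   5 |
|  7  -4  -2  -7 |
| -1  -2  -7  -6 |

The determinant is 3417.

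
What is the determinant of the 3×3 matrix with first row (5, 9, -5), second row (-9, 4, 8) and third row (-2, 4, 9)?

Expand along column 1:
  + 5 · |4 8; 4 9| = 5·(36 − 32) = 20
  − (-9) · |9 -5; 4 9| = −(-9)·(81 − (-20)) = 909
  + (-2) · |9 -5; 4 8| = (-2)·(72 − (-20)) = -184
Sum: (20) + (909) + (-184) = 745

745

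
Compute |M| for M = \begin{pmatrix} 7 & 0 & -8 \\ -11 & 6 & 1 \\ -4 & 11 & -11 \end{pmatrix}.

237

Expand along row 1:
  + 7 · |6 1; 11 -11| = 7·(-66 − 11) = -539
  + (-8) · |-11 6; -4 11| = (-8)·(-121 − (-24)) = 776
Sum: (-539) + (776) = 237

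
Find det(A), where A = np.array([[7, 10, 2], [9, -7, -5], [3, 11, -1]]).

Expand along column 1:
  + 7 · |-7 -5; 11 -1| = 7·(7 − (-55)) = 434
  − 9 · |10 2; 11 -1| = −9·(-10 − 22) = 288
  + 3 · |10 2; -7 -5| = 3·(-50 − (-14)) = -108
Sum: (434) + (288) + (-108) = 614

|A| = 614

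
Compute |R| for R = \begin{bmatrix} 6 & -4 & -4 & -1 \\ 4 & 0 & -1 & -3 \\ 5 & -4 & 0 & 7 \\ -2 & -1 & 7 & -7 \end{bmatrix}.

Expand along row 2 (it has 1 zero):
  − (4) · M_21   where M_21 = det([-4 -4 -1; -4 0 7; -1 7 -7]) = 364
  − (-1) · M_23   where M_23 = det([6 -4 -1; 5 -4 7; -2 -1 -7]) = 139
  + (-3) · M_24   where M_24 = det([6 -4 -4; 5 -4 0; -2 -1 7]) = 24
det = (-1)·(4)·(364) + (-1)·(-1)·(139) + (+1)·(-3)·(24) = -1389

-1389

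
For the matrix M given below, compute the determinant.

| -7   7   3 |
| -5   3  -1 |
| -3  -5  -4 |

The determinant is 102.

Expand along row 1:
  + (-7) · |3 -1; -5 -4| = (-7)·(-12 − 5) = 119
  − 7 · |-5 -1; -3 -4| = −7·(20 − 3) = -119
  + 3 · |-5 3; -3 -5| = 3·(25 − (-9)) = 102
Sum: (119) + (-119) + (102) = 102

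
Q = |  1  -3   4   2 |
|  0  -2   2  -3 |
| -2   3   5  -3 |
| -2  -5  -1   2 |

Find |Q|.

Expand along row 2 (it has 1 zero):
  + (-2) · M_22   where M_22 = det([1 4 2; -2 5 -3; -2 -1 2]) = 71
  − (2) · M_23   where M_23 = det([1 -3 2; -2 3 -3; -2 -5 2]) = -7
  + (-3) · M_24   where M_24 = det([1 -3 4; -2 3 5; -2 -5 -1]) = 122
det = (+1)·(-2)·(71) + (-1)·(2)·(-7) + (+1)·(-3)·(122) = -494

|Q| = -494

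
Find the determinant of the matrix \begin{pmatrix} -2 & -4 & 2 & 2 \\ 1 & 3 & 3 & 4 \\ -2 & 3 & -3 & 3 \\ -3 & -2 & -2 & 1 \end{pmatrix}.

Expand along row 1:
  + (-2) · M_11   where M_11 = det([3 3 4; 3 -3 3; -2 -2 1]) = -66
  − (-4) · M_12   where M_12 = det([1 3 4; -2 -3 3; -3 -2 1]) = -38
  + (2) · M_13   where M_13 = det([1 3 4; -2 3 3; -3 -2 1]) = 40
  − (2) · M_14   where M_14 = det([1 3 3; -2 3 -3; -3 -2 -2]) = 42
det = (+1)·(-2)·(-66) + (-1)·(-4)·(-38) + (+1)·(2)·(40) + (-1)·(2)·(42) = -24

-24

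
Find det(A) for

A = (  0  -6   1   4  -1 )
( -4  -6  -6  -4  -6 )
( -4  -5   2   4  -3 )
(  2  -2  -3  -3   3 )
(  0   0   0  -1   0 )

-628

Expand along row 5 (it has 4 zeros):
  − (-1) · M_54   where M_54 = det([0 -6 1 -1; -4 -6 -6 -6; -4 -5 2 -3; 2 -2 -3 3]) = -628
det = (-1)·(-1)·(-628) = -628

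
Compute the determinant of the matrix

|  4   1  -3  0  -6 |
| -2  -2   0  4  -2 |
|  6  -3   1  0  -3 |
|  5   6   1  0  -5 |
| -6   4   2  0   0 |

The determinant is 3952.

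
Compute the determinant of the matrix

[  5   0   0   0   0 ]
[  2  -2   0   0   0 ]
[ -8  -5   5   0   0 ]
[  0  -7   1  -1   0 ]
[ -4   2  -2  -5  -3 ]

The determinant is -150.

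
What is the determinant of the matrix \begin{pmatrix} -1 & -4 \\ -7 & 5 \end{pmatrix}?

-33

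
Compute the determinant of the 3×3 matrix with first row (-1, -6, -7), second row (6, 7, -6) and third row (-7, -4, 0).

Expand along row 3:
  + (-7) · |-6 -7; 7 -6| = (-7)·(36 − (-49)) = -595
  − (-4) · |-1 -7; 6 -6| = −(-4)·(6 − (-42)) = 192
Sum: (-595) + (192) = -403

The determinant is -403.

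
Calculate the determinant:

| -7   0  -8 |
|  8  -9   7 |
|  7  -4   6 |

Expand along column 2:
  + (-9) · |-7 -8; 7 6| = (-9)·(-42 − (-56)) = -126
  − (-4) · |-7 -8; 8 7| = −(-4)·(-49 − (-64)) = 60
Sum: (-126) + (60) = -66

The determinant is -66.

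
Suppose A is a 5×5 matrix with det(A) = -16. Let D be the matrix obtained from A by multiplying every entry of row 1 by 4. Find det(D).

Scaling one row by 4 multiplies the determinant by 4.
det(D) = (4)·(-16) = -64

-64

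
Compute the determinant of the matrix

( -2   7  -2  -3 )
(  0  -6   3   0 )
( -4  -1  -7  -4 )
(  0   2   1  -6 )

The determinant is 708.

Expand along row 2 (it has 2 zeros):
  + (-6) · M_22   where M_22 = det([-2 -2 -3; -4 -7 -4; 0 1 -6]) = -32
  − (3) · M_23   where M_23 = det([-2 7 -3; -4 -1 -4; 0 2 -6]) = -172
det = (+1)·(-6)·(-32) + (-1)·(3)·(-172) = 708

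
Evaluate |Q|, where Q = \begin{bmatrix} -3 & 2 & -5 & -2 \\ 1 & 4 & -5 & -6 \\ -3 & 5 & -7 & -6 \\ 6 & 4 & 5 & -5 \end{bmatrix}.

Expand along row 1:
  + (-3) · M_11   where M_11 = det([4 -5 -6; 5 -7 -6; 4 5 -5]) = -63
  − (2) · M_12   where M_12 = det([1 -5 -6; -3 -7 -6; 6 5 -5]) = 158
  + (-5) · M_13   where M_13 = det([1 4 -6; -3 5 -6; 6 4 -5]) = 47
  − (-2) · M_14   where M_14 = det([1 4 -5; -3 5 -7; 6 4 5]) = 155
det = (+1)·(-3)·(-63) + (-1)·(2)·(158) + (+1)·(-5)·(47) + (-1)·(-2)·(155) = -52

-52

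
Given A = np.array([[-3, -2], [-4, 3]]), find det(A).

det(A) = (-3)·3 − (-2)·(-4) = -9 − 8 = -17

det(A) = -17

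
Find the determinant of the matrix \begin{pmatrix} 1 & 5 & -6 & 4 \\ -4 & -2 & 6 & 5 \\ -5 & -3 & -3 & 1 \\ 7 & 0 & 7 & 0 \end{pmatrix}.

-1365

Expand along row 4 (it has 2 zeros):
  − (7) · M_41   where M_41 = det([5 -6 4; -2 6 5; -3 -3 1]) = 279
  − (7) · M_43   where M_43 = det([1 5 4; -4 -2 5; -5 -3 1]) = -84
det = (-1)·(7)·(279) + (-1)·(7)·(-84) = -1365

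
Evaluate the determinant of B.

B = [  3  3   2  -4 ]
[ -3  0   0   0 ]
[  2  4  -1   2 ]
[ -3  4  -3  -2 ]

det(B) = 264

Expand along row 2 (it has 3 zeros):
  − (-3) · M_21   where M_21 = det([3 2 -4; 4 -1 2; 4 -3 -2]) = 88
det = (-1)·(-3)·(88) = 264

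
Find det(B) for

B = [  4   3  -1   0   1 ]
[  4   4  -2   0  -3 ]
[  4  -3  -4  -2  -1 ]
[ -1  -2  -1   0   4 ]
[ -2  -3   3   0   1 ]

Expand along column 4 (it has 4 zeros):
  − (-2) · M_34   where M_34 = det([4 3 -1 1; 4 4 -2 -3; -1 -2 -1 4; -2 -3 3 1]) = 48
det = (-1)·(-2)·(48) = 96

The determinant is 96.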